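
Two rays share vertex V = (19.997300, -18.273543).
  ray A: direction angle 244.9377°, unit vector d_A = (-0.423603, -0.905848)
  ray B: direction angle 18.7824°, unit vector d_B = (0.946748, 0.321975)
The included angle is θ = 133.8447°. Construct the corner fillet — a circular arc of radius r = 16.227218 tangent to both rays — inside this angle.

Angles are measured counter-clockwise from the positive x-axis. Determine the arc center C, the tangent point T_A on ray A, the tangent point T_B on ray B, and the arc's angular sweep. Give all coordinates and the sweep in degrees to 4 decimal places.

center=(31.7679,-31.4105) T_A=(17.0685,-24.5366) T_B=(26.5431,-16.0474) sweep=46.1553

bisector direction at 311.8601° = (0.667313,-0.744777)
center distance |VC| = r/sin(θ/2) = 16.227218/sin(66.9223°) = 17.638770
C = V + |VC|·bis = (31.7679,-31.4105)
T_A = V + ((C−V)·d_A)·d_A = V + 6.9140·d_A = (17.0685,-24.5366)
T_B = V + ((C−V)·d_B)·d_B = V + 6.9140·d_B = (26.5431,-16.0474)
sweep = 180° − θ = 46.1553°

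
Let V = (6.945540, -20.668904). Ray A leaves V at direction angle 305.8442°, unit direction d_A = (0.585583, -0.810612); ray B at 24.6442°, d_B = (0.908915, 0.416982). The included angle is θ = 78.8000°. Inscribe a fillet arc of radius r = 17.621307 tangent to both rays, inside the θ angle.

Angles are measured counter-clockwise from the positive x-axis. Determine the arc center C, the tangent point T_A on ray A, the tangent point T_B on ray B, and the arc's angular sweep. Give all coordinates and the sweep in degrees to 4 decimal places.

center=(33.7918,-27.7398) T_A=(19.5078,-38.0586) T_B=(26.4441,-11.7236) sweep=101.2000

bisector direction at 345.2442° = (0.967020,-0.254700)
center distance |VC| = r/sin(θ/2) = 17.621307/sin(39.4000°) = 27.761872
C = V + |VC|·bis = (33.7918,-27.7398)
T_A = V + ((C−V)·d_A)·d_A = V + 21.4525·d_A = (19.5078,-38.0586)
T_B = V + ((C−V)·d_B)·d_B = V + 21.4525·d_B = (26.4441,-11.7236)
sweep = 180° − θ = 101.2000°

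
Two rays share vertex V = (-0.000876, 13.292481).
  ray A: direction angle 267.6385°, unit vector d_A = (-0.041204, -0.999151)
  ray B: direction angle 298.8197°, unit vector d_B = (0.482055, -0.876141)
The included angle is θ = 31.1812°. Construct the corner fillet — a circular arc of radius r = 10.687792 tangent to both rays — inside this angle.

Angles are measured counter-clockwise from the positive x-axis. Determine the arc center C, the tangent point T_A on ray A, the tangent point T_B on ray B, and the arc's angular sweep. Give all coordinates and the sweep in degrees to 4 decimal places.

bisector direction at 283.2291° = (0.228845,-0.973463)
center distance |VC| = r/sin(θ/2) = 10.687792/sin(15.5906°) = 39.766782
C = V + |VC|·bis = (9.0996,-25.4190)
T_A = V + ((C−V)·d_A)·d_A = V + 38.3036·d_A = (-1.5791,-24.9786)
T_B = V + ((C−V)·d_B)·d_B = V + 38.3036·d_B = (18.4636,-20.2669)
sweep = 180° − θ = 148.8188°

center=(9.0996,-25.4190) T_A=(-1.5791,-24.9786) T_B=(18.4636,-20.2669) sweep=148.8188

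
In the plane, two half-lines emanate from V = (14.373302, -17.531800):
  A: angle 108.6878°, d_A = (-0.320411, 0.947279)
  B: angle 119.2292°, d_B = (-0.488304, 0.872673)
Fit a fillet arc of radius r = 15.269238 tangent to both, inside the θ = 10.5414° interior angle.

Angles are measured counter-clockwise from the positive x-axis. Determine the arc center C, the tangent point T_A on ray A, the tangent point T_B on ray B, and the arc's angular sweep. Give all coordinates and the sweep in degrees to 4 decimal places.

center=(-53.1246,134.3670) T_A=(-38.6604,139.2595) T_B=(-66.4497,126.9110) sweep=169.4586

bisector direction at 113.9585° = (-0.406075,0.913840)
center distance |VC| = r/sin(θ/2) = 15.269238/sin(5.2707°) = 166.220429
C = V + |VC|·bis = (-53.1246,134.3670)
T_A = V + ((C−V)·d_A)·d_A = V + 165.5176·d_A = (-38.6604,139.2595)
T_B = V + ((C−V)·d_B)·d_B = V + 165.5176·d_B = (-66.4497,126.9110)
sweep = 180° − θ = 169.4586°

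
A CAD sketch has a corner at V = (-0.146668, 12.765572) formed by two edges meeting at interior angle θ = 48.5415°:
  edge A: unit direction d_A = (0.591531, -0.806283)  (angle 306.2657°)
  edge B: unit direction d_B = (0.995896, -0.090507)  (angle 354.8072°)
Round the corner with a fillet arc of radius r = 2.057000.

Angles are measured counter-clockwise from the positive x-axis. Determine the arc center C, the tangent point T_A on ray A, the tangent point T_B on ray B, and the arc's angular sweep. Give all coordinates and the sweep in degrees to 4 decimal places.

center=(4.2104,10.3041) T_A=(2.5519,9.0873) T_B=(4.3966,12.3527) sweep=131.4585

bisector direction at 330.5364° = (0.870669,-0.491870)
center distance |VC| = r/sin(θ/2) = 2.057000/sin(24.2707°) = 5.004269
C = V + |VC|·bis = (4.2104,10.3041)
T_A = V + ((C−V)·d_A)·d_A = V + 4.5620·d_A = (2.5519,9.0873)
T_B = V + ((C−V)·d_B)·d_B = V + 4.5620·d_B = (4.3966,12.3527)
sweep = 180° − θ = 131.4585°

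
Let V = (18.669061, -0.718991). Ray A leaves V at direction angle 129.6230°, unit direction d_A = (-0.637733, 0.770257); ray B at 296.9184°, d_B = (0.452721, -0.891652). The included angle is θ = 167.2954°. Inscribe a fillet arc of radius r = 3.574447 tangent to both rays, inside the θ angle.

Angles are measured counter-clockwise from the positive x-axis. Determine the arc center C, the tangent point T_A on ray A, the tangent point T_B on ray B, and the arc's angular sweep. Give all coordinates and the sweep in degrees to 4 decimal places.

bisector direction at 213.2707° = (-0.836088,-0.548595)
center distance |VC| = r/sin(θ/2) = 3.574447/sin(83.6477°) = 3.596528
C = V + |VC|·bis = (15.6620,-2.6920)
T_A = V + ((C−V)·d_A)·d_A = V + 0.3979·d_A = (18.4153,-0.4125)
T_B = V + ((C−V)·d_B)·d_B = V + 0.3979·d_B = (18.8492,-1.0738)
sweep = 180° − θ = 12.7046°

center=(15.6620,-2.6920) T_A=(18.4153,-0.4125) T_B=(18.8492,-1.0738) sweep=12.7046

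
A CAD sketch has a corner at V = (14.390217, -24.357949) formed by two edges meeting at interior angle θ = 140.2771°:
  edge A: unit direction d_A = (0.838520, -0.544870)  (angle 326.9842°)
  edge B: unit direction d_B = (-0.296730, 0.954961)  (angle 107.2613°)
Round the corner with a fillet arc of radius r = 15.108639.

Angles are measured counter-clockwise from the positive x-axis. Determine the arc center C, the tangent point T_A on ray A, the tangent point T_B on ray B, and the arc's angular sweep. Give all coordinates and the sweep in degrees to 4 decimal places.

center=(27.1989,-14.6628) T_A=(18.9667,-27.3317) T_B=(12.7707,-19.1460) sweep=39.7229

bisector direction at 37.1227° = (0.797344,0.603525)
center distance |VC| = r/sin(θ/2) = 15.108639/sin(70.1385°) = 16.064186
C = V + |VC|·bis = (27.1989,-14.6628)
T_A = V + ((C−V)·d_A)·d_A = V + 5.4578·d_A = (18.9667,-27.3317)
T_B = V + ((C−V)·d_B)·d_B = V + 5.4578·d_B = (12.7707,-19.1460)
sweep = 180° − θ = 39.7229°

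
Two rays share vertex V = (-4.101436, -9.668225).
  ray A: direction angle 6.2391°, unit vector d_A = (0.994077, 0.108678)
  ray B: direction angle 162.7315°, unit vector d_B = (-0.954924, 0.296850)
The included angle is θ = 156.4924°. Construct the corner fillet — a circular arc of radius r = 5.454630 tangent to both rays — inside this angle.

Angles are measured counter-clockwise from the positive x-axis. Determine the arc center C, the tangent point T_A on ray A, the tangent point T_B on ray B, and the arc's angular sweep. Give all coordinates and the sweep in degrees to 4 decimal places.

bisector direction at 84.4853° = (0.096101,0.995372)
center distance |VC| = r/sin(θ/2) = 5.454630/sin(78.2462°) = 5.571452
C = V + |VC|·bis = (-3.5660,-4.1226)
T_A = V + ((C−V)·d_A)·d_A = V + 1.1349·d_A = (-2.9732,-9.5449)
T_B = V + ((C−V)·d_B)·d_B = V + 1.1349·d_B = (-5.1852,-9.3313)
sweep = 180° − θ = 23.5076°

center=(-3.5660,-4.1226) T_A=(-2.9732,-9.5449) T_B=(-5.1852,-9.3313) sweep=23.5076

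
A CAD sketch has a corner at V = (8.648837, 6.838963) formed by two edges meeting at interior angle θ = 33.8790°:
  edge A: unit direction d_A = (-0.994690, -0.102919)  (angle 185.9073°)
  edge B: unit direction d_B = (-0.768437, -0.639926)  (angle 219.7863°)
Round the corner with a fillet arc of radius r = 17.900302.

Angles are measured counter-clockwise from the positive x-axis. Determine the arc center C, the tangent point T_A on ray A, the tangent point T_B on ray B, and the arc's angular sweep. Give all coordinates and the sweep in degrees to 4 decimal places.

bisector direction at 202.8468° = (-0.921546,-0.388268)
center distance |VC| = r/sin(θ/2) = 17.900302/sin(16.9395°) = 61.436690
C = V + |VC|·bis = (-47.9679,-17.0150)
T_A = V + ((C−V)·d_A)·d_A = V + 58.7711·d_A = (-49.8102,0.7903)
T_B = V + ((C−V)·d_B)·d_B = V + 58.7711·d_B = (-36.5131,-30.7702)
sweep = 180° − θ = 146.1210°

center=(-47.9679,-17.0150) T_A=(-49.8102,0.7903) T_B=(-36.5131,-30.7702) sweep=146.1210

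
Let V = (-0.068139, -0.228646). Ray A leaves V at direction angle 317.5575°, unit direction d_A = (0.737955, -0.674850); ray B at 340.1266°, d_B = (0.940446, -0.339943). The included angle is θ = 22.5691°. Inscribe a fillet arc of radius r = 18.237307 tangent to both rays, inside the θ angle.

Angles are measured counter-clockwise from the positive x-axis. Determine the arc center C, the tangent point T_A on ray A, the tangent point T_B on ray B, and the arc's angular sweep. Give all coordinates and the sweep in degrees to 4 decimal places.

center=(79.6862,-48.4496) T_A=(67.3788,-61.9080) T_B=(85.8859,-31.2984) sweep=157.4309

bisector direction at 328.8421° = (0.855744,-0.517399)
center distance |VC| = r/sin(θ/2) = 18.237307/sin(11.2845°) = 93.198832
C = V + |VC|·bis = (79.6862,-48.4496)
T_A = V + ((C−V)·d_A)·d_A = V + 91.3971·d_A = (67.3788,-61.9080)
T_B = V + ((C−V)·d_B)·d_B = V + 91.3971·d_B = (85.8859,-31.2984)
sweep = 180° − θ = 157.4309°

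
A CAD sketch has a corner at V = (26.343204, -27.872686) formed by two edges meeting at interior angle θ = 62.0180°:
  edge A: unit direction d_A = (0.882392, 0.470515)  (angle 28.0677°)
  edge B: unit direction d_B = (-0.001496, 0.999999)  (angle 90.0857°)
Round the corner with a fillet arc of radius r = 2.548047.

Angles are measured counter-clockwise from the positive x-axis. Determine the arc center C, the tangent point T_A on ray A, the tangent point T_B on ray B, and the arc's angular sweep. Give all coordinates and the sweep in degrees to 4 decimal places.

center=(28.8849,-23.6297) T_A=(30.0838,-25.8781) T_B=(26.3369,-23.6335) sweep=117.9820

bisector direction at 59.0767° = (0.513890,0.857856)
center distance |VC| = r/sin(θ/2) = 2.548047/sin(31.0090°) = 4.946005
C = V + |VC|·bis = (28.8849,-23.6297)
T_A = V + ((C−V)·d_A)·d_A = V + 4.2392·d_A = (30.0838,-25.8781)
T_B = V + ((C−V)·d_B)·d_B = V + 4.2392·d_B = (26.3369,-23.6335)
sweep = 180° − θ = 117.9820°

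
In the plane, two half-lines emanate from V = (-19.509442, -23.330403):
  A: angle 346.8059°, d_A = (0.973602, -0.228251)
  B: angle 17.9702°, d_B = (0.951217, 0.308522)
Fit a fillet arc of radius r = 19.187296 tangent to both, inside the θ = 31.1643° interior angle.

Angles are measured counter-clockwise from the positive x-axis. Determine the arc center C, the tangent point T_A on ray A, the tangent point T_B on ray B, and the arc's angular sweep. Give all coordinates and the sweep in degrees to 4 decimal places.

center=(51.8577,-20.3541) T_A=(47.4782,-39.0349) T_B=(45.9380,-2.1029) sweep=148.8357

bisector direction at 2.3881° = (0.999132,0.041667)
center distance |VC| = r/sin(θ/2) = 19.187296/sin(15.5822°) = 71.429210
C = V + |VC|·bis = (51.8577,-20.3541)
T_A = V + ((C−V)·d_A)·d_A = V + 68.8039·d_A = (47.4782,-39.0349)
T_B = V + ((C−V)·d_B)·d_B = V + 68.8039·d_B = (45.9380,-2.1029)
sweep = 180° − θ = 148.8357°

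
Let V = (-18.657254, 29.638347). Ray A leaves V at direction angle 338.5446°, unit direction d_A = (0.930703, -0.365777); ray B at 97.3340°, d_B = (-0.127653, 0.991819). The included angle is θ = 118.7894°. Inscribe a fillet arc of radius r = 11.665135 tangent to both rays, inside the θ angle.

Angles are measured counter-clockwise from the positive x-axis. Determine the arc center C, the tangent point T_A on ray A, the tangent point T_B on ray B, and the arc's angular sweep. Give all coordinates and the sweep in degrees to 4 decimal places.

bisector direction at 37.9393° = (0.788663,0.614826)
center distance |VC| = r/sin(θ/2) = 11.665135/sin(59.3947°) = 13.553159
C = V + |VC|·bis = (-7.9684,37.9712)
T_A = V + ((C−V)·d_A)·d_A = V + 6.9002·d_A = (-12.2352,27.1144)
T_B = V + ((C−V)·d_B)·d_B = V + 6.9002·d_B = (-19.5381,36.4821)
sweep = 180° − θ = 61.2106°

center=(-7.9684,37.9712) T_A=(-12.2352,27.1144) T_B=(-19.5381,36.4821) sweep=61.2106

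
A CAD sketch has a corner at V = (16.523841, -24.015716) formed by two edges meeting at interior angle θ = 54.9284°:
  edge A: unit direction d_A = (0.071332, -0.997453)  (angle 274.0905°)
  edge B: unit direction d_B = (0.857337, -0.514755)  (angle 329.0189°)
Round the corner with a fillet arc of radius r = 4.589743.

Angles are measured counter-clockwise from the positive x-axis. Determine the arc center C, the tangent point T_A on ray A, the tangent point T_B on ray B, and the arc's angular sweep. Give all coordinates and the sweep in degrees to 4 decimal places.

center=(21.7318,-32.4961) T_A=(17.1537,-32.8235) T_B=(24.0944,-28.5611) sweep=125.0716

bisector direction at 301.5547° = (0.523312,-0.852141)
center distance |VC| = r/sin(θ/2) = 4.589743/sin(27.4642°) = 9.951864
C = V + |VC|·bis = (21.7318,-32.4961)
T_A = V + ((C−V)·d_A)·d_A = V + 8.8303·d_A = (17.1537,-32.8235)
T_B = V + ((C−V)·d_B)·d_B = V + 8.8303·d_B = (24.0944,-28.5611)
sweep = 180° − θ = 125.0716°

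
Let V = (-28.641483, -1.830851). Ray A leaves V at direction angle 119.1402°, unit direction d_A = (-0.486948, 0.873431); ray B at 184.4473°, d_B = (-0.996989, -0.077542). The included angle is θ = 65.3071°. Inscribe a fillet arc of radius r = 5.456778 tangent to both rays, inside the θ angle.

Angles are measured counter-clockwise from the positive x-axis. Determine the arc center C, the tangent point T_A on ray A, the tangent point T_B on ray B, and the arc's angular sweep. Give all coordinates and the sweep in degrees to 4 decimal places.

bisector direction at 151.7937° = (-0.881252,0.472647)
center distance |VC| = r/sin(θ/2) = 5.456778/sin(32.6536°) = 10.113424
C = V + |VC|·bis = (-37.5540,2.9492)
T_A = V + ((C−V)·d_A)·d_A = V + 8.5150·d_A = (-32.7878,5.6064)
T_B = V + ((C−V)·d_B)·d_B = V + 8.5150·d_B = (-37.1308,-2.4911)
sweep = 180° − θ = 114.6929°

center=(-37.5540,2.9492) T_A=(-32.7878,5.6064) T_B=(-37.1308,-2.4911) sweep=114.6929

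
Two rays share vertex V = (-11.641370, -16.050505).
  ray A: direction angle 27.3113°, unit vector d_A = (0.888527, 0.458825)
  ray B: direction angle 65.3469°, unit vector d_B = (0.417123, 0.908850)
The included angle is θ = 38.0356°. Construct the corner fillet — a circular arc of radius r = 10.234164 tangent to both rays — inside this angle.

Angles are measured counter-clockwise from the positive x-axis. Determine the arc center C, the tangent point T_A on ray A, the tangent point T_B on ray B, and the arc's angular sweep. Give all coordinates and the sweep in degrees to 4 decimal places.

center=(10.0453,6.6663) T_A=(14.7409,-2.4270) T_B=(0.7439,10.9352) sweep=141.9644

bisector direction at 46.3291° = (0.690515,0.723318)
center distance |VC| = r/sin(θ/2) = 10.234164/sin(19.0178°) = 31.406447
C = V + |VC|·bis = (10.0453,6.6663)
T_A = V + ((C−V)·d_A)·d_A = V + 29.6922·d_A = (14.7409,-2.4270)
T_B = V + ((C−V)·d_B)·d_B = V + 29.6922·d_B = (0.7439,10.9352)
sweep = 180° − θ = 141.9644°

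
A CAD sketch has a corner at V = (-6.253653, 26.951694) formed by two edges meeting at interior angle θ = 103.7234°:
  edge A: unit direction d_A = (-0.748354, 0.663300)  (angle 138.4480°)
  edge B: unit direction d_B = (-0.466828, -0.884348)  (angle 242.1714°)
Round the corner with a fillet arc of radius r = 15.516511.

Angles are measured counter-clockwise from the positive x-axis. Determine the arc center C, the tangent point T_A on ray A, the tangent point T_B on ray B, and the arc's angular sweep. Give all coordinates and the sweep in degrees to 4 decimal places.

center=(-25.6631,23.4210) T_A=(-15.3710,35.0328) T_B=(-11.9411,16.1775) sweep=76.2766

bisector direction at 190.3097° = (-0.983855,-0.178969)
center distance |VC| = r/sin(θ/2) = 15.516511/sin(51.8617°) = 19.727997
C = V + |VC|·bis = (-25.6631,23.4210)
T_A = V + ((C−V)·d_A)·d_A = V + 12.1833·d_A = (-15.3710,35.0328)
T_B = V + ((C−V)·d_B)·d_B = V + 12.1833·d_B = (-11.9411,16.1775)
sweep = 180° − θ = 76.2766°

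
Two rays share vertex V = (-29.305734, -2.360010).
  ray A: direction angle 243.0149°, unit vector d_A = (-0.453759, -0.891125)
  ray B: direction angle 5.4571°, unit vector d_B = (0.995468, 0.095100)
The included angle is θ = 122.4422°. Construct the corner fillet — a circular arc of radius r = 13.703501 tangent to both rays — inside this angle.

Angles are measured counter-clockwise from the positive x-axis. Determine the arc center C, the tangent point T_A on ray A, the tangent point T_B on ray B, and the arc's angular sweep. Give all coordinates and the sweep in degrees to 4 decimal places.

center=(-20.5096,-15.2856) T_A=(-32.7212,-9.0675) T_B=(-21.8129,-1.6442) sweep=57.5578

bisector direction at 304.2360° = (0.562603,-0.826727)
center distance |VC| = r/sin(θ/2) = 13.703501/sin(61.2211°) = 15.634627
C = V + |VC|·bis = (-20.5096,-15.2856)
T_A = V + ((C−V)·d_A)·d_A = V + 7.5270·d_A = (-32.7212,-9.0675)
T_B = V + ((C−V)·d_B)·d_B = V + 7.5270·d_B = (-21.8129,-1.6442)
sweep = 180° − θ = 57.5578°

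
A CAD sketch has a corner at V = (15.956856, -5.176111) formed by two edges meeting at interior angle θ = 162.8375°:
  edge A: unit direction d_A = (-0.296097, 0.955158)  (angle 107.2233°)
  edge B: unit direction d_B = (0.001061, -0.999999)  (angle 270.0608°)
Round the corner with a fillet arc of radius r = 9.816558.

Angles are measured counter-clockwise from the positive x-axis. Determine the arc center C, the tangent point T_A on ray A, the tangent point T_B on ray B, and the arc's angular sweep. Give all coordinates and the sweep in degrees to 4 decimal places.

bisector direction at 188.6420° = (-0.988646,-0.150261)
center distance |VC| = r/sin(θ/2) = 9.816558/sin(81.4188°) = 9.927696
C = V + |VC|·bis = (6.1419,-6.6679)
T_A = V + ((C−V)·d_A)·d_A = V + 1.4813·d_A = (15.5182,-3.7612)
T_B = V + ((C−V)·d_B)·d_B = V + 1.4813·d_B = (15.9584,-6.6574)
sweep = 180° − θ = 17.1625°

center=(6.1419,-6.6679) T_A=(15.5182,-3.7612) T_B=(15.9584,-6.6574) sweep=17.1625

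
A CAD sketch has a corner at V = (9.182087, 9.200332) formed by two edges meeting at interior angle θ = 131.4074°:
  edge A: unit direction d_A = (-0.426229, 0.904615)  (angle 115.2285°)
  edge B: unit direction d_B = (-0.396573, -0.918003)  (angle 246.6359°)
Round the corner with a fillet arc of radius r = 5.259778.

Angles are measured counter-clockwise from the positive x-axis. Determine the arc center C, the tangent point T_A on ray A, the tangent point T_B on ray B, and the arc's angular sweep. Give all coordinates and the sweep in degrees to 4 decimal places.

bisector direction at 180.9322° = (-0.999868,-0.016269)
center distance |VC| = r/sin(θ/2) = 5.259778/sin(65.7037°) = 5.770908
C = V + |VC|·bis = (3.4119,9.1064)
T_A = V + ((C−V)·d_A)·d_A = V + 2.3745·d_A = (8.1700,11.3483)
T_B = V + ((C−V)·d_B)·d_B = V + 2.3745·d_B = (8.2404,7.0206)
sweep = 180° − θ = 48.5926°

center=(3.4119,9.1064) T_A=(8.1700,11.3483) T_B=(8.2404,7.0206) sweep=48.5926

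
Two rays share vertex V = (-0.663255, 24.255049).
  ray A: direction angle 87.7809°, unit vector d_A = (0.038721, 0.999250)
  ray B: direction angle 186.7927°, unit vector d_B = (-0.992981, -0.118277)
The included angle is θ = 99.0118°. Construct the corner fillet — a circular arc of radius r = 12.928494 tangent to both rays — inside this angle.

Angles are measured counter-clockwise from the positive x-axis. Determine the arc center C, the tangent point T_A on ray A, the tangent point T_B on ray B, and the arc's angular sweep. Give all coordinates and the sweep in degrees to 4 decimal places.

center=(-13.1546,35.7870) T_A=(-0.2358,35.2864) T_B=(-11.6254,22.9493) sweep=80.9882

bisector direction at 137.2868° = (-0.734758,0.678329)
center distance |VC| = r/sin(θ/2) = 12.928494/sin(49.5059°) = 17.000599
C = V + |VC|·bis = (-13.1546,35.7870)
T_A = V + ((C−V)·d_A)·d_A = V + 11.0397·d_A = (-0.2358,35.2864)
T_B = V + ((C−V)·d_B)·d_B = V + 11.0397·d_B = (-11.6254,22.9493)
sweep = 180° − θ = 80.9882°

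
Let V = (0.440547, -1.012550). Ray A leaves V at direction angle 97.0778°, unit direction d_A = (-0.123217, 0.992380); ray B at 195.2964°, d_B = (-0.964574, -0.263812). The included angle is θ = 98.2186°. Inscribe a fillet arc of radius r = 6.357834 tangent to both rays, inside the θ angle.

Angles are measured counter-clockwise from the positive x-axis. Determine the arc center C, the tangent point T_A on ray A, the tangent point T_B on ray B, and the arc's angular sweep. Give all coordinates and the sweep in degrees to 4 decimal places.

center=(-6.5472,3.6676) T_A=(-0.2378,4.4510) T_B=(-4.8699,-2.4650) sweep=81.7814

bisector direction at 146.1871° = (-0.830859,0.556483)
center distance |VC| = r/sin(θ/2) = 6.357834/sin(49.1093°) = 8.410281
C = V + |VC|·bis = (-6.5472,3.6676)
T_A = V + ((C−V)·d_A)·d_A = V + 5.5055·d_A = (-0.2378,4.4510)
T_B = V + ((C−V)·d_B)·d_B = V + 5.5055·d_B = (-4.8699,-2.4650)
sweep = 180° − θ = 81.7814°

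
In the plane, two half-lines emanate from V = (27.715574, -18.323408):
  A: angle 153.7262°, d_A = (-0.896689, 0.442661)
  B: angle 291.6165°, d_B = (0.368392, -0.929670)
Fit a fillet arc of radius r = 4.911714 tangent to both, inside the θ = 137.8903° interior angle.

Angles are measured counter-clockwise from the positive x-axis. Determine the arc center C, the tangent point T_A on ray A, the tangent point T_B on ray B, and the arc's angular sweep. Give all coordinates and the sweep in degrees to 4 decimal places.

center=(23.8459,-21.8907) T_A=(26.0201,-17.4864) T_B=(28.4121,-20.0813) sweep=42.1097

bisector direction at 222.6714° = (-0.735254,-0.677792)
center distance |VC| = r/sin(θ/2) = 4.911714/sin(68.9451°) = 5.263094
C = V + |VC|·bis = (23.8459,-21.8907)
T_A = V + ((C−V)·d_A)·d_A = V + 1.8908·d_A = (26.0201,-17.4864)
T_B = V + ((C−V)·d_B)·d_B = V + 1.8908·d_B = (28.4121,-20.0813)
sweep = 180° − θ = 42.1097°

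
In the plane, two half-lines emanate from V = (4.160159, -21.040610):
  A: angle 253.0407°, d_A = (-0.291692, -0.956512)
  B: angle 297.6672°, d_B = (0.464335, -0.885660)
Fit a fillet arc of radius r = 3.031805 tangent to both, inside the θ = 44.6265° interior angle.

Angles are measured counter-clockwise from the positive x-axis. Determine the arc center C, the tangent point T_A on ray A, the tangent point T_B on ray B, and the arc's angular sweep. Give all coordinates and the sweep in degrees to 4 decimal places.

bisector direction at 275.3539° = (0.093308,-0.995637)
center distance |VC| = r/sin(θ/2) = 3.031805/sin(22.3133°) = 7.985367
C = V + |VC|·bis = (4.9053,-28.9911)
T_A = V + ((C−V)·d_A)·d_A = V + 7.3874·d_A = (2.0053,-28.1068)
T_B = V + ((C−V)·d_B)·d_B = V + 7.3874·d_B = (7.5904,-27.5834)
sweep = 180° − θ = 135.3735°

center=(4.9053,-28.9911) T_A=(2.0053,-28.1068) T_B=(7.5904,-27.5834) sweep=135.3735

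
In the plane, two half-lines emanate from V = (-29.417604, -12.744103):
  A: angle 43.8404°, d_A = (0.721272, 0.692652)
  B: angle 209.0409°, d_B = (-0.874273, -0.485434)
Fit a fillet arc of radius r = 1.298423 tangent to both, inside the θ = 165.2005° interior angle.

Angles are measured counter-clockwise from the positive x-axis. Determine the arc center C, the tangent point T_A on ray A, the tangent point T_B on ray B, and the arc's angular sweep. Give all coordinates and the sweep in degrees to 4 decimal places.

bisector direction at 126.4406° = (-0.593990,0.804473)
center distance |VC| = r/sin(θ/2) = 1.298423/sin(82.6003°) = 1.309327
C = V + |VC|·bis = (-30.1953,-11.6908)
T_A = V + ((C−V)·d_A)·d_A = V + 0.1686·d_A = (-29.2960,-12.6273)
T_B = V + ((C−V)·d_B)·d_B = V + 0.1686·d_B = (-29.5650,-12.8260)
sweep = 180° − θ = 14.7995°

center=(-30.1953,-11.6908) T_A=(-29.2960,-12.6273) T_B=(-29.5650,-12.8260) sweep=14.7995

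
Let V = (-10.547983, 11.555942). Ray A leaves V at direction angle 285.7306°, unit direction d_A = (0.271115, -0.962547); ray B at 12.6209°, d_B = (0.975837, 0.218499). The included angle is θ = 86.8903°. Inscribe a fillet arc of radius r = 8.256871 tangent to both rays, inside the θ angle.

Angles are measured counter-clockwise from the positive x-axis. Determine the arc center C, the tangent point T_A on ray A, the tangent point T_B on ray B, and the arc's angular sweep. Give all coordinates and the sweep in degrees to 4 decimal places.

bisector direction at 329.1757° = (0.858743,-0.512406)
center distance |VC| = r/sin(θ/2) = 8.256871/sin(43.4451°) = 12.007202
C = V + |VC|·bis = (-0.2369,5.4034)
T_A = V + ((C−V)·d_A)·d_A = V + 8.7176·d_A = (-8.1845,3.1648)
T_B = V + ((C−V)·d_B)·d_B = V + 8.7176·d_B = (-2.0410,13.4607)
sweep = 180° − θ = 93.1097°

center=(-0.2369,5.4034) T_A=(-8.1845,3.1648) T_B=(-2.0410,13.4607) sweep=93.1097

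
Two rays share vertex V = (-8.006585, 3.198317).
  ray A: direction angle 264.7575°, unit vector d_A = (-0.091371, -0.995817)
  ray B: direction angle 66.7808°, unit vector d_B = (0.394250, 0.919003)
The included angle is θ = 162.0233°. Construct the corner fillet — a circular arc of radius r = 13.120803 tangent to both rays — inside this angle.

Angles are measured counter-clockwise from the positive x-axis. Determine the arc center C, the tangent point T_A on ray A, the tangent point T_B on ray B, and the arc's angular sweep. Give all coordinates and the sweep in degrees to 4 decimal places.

bisector direction at 345.7692° = (0.969313,-0.245829)
center distance |VC| = r/sin(θ/2) = 13.120803/sin(81.0117°) = 13.283928
C = V + |VC|·bis = (4.8697,-0.0673)
T_A = V + ((C−V)·d_A)·d_A = V + 2.0754·d_A = (-8.1962,1.1316)
T_B = V + ((C−V)·d_B)·d_B = V + 2.0754·d_B = (-7.1884,5.1056)
sweep = 180° − θ = 17.9767°

center=(4.8697,-0.0673) T_A=(-8.1962,1.1316) T_B=(-7.1884,5.1056) sweep=17.9767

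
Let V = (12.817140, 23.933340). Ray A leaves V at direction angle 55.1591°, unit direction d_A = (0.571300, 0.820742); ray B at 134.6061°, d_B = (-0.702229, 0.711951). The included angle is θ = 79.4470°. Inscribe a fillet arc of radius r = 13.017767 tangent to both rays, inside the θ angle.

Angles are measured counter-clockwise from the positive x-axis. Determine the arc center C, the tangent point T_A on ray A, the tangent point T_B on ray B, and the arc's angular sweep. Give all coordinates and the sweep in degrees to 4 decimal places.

bisector direction at 94.8826° = (-0.085114,0.996371)
center distance |VC| = r/sin(θ/2) = 13.017767/sin(39.7235°) = 20.369436
C = V + |VC|·bis = (11.0834,44.2289)
T_A = V + ((C−V)·d_A)·d_A = V + 15.6669·d_A = (21.7676,36.7918)
T_B = V + ((C−V)·d_B)·d_B = V + 15.6669·d_B = (1.8154,35.0874)
sweep = 180° − θ = 100.5530°

center=(11.0834,44.2289) T_A=(21.7676,36.7918) T_B=(1.8154,35.0874) sweep=100.5530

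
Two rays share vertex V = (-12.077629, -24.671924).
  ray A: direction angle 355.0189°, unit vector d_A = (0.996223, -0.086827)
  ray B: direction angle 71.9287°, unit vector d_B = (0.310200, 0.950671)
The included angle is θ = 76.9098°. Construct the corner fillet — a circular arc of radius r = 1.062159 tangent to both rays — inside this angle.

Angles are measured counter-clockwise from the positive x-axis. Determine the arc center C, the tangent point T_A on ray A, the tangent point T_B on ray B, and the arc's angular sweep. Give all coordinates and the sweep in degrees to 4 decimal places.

bisector direction at 33.4738° = (0.834138,0.551556)
center distance |VC| = r/sin(θ/2) = 1.062159/sin(38.4549°) = 1.707930
C = V + |VC|·bis = (-10.6530,-23.7299)
T_A = V + ((C−V)·d_A)·d_A = V + 1.3375·d_A = (-10.7452,-24.7881)
T_B = V + ((C−V)·d_B)·d_B = V + 1.3375·d_B = (-11.6627,-23.4004)
sweep = 180° − θ = 103.0902°

center=(-10.6530,-23.7299) T_A=(-10.7452,-24.7881) T_B=(-11.6627,-23.4004) sweep=103.0902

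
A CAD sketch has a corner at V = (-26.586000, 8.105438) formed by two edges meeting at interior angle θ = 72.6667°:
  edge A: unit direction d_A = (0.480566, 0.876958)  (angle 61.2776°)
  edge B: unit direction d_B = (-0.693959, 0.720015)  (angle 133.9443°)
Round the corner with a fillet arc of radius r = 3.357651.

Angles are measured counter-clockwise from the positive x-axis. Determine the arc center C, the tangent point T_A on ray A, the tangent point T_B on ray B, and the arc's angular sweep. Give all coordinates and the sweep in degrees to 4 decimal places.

center=(-27.3366,13.7226) T_A=(-24.3921,12.1090) T_B=(-29.7541,11.3925) sweep=107.3333

bisector direction at 97.6110° = (-0.132446,0.991190)
center distance |VC| = r/sin(θ/2) = 3.357651/sin(36.3334°) = 5.667092
C = V + |VC|·bis = (-27.3366,13.7226)
T_A = V + ((C−V)·d_A)·d_A = V + 4.5653·d_A = (-24.3921,12.1090)
T_B = V + ((C−V)·d_B)·d_B = V + 4.5653·d_B = (-29.7541,11.3925)
sweep = 180° − θ = 107.3333°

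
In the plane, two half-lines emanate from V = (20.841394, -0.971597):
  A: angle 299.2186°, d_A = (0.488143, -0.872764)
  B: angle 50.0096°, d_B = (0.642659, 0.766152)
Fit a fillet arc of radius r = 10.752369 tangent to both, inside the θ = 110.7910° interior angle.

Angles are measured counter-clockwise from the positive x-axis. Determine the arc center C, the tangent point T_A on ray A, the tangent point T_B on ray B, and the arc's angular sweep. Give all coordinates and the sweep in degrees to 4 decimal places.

center=(33.8471,-2.1978) T_A=(24.4628,-7.4465) T_B=(25.6092,4.7123) sweep=69.2090

bisector direction at 354.6141° = (0.995585,-0.093863)
center distance |VC| = r/sin(θ/2) = 10.752369/sin(55.3955°) = 13.063390
C = V + |VC|·bis = (33.8471,-2.1978)
T_A = V + ((C−V)·d_A)·d_A = V + 7.4188·d_A = (24.4628,-7.4465)
T_B = V + ((C−V)·d_B)·d_B = V + 7.4188·d_B = (25.6092,4.7123)
sweep = 180° − θ = 69.2090°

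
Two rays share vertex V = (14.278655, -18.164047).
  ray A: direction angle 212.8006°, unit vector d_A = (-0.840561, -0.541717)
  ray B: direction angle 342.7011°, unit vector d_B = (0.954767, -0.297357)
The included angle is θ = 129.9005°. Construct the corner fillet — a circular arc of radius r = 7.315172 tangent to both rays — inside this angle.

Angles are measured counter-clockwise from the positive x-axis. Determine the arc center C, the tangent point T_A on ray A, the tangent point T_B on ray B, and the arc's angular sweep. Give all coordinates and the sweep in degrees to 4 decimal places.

center=(15.3677,-26.1649) T_A=(11.4049,-20.0161) T_B=(17.5429,-19.1807) sweep=50.0995

bisector direction at 277.7509° = (0.134866,-0.990864)
center distance |VC| = r/sin(θ/2) = 7.315172/sin(64.9502°) = 8.074672
C = V + |VC|·bis = (15.3677,-26.1649)
T_A = V + ((C−V)·d_A)·d_A = V + 3.4189·d_A = (11.4049,-20.0161)
T_B = V + ((C−V)·d_B)·d_B = V + 3.4189·d_B = (17.5429,-19.1807)
sweep = 180° − θ = 50.0995°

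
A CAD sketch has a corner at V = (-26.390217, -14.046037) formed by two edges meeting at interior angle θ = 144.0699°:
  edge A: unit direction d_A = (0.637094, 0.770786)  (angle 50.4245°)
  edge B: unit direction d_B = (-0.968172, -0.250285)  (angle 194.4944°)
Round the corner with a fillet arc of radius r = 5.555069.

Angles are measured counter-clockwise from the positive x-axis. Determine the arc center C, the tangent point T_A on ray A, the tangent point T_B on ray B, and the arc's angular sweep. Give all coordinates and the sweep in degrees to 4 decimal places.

center=(-29.5244,-9.1186) T_A=(-25.2427,-12.6577) T_B=(-28.1341,-14.4969) sweep=35.9301

bisector direction at 122.4594° = (-0.536703,0.843771)
center distance |VC| = r/sin(θ/2) = 5.555069/sin(72.0349°) = 5.839789
C = V + |VC|·bis = (-29.5244,-9.1186)
T_A = V + ((C−V)·d_A)·d_A = V + 1.8012·d_A = (-25.2427,-12.6577)
T_B = V + ((C−V)·d_B)·d_B = V + 1.8012·d_B = (-28.1341,-14.4969)
sweep = 180° − θ = 35.9301°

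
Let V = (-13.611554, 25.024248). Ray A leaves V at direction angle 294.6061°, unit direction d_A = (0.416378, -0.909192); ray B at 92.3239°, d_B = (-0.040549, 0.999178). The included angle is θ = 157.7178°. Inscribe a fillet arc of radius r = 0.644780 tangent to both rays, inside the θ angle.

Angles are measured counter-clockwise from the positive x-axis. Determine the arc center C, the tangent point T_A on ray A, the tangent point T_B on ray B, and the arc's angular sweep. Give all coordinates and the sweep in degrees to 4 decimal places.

center=(-12.9725,25.1773) T_A=(-13.5587,24.9088) T_B=(-13.6167,25.1511) sweep=22.2822

bisector direction at 13.4650° = (0.972512,0.232851)
center distance |VC| = r/sin(θ/2) = 0.644780/sin(78.8589°) = 0.657165
C = V + |VC|·bis = (-12.9725,25.1773)
T_A = V + ((C−V)·d_A)·d_A = V + 0.1270·d_A = (-13.5587,24.9088)
T_B = V + ((C−V)·d_B)·d_B = V + 0.1270·d_B = (-13.6167,25.1511)
sweep = 180° − θ = 22.2822°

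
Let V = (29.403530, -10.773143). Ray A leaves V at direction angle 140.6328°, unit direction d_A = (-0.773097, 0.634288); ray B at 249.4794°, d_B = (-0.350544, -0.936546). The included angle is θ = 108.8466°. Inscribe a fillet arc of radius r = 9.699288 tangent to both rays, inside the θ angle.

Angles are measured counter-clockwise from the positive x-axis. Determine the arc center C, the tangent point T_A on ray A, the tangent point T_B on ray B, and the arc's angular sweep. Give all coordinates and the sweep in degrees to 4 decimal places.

center=(17.8876,-13.8709) T_A=(24.0398,-6.3724) T_B=(26.9714,-17.2709) sweep=71.1534

bisector direction at 195.0561° = (-0.965672,-0.259765)
center distance |VC| = r/sin(θ/2) = 9.699288/sin(54.4233°) = 11.925294
C = V + |VC|·bis = (17.8876,-13.8709)
T_A = V + ((C−V)·d_A)·d_A = V + 6.9380·d_A = (24.0398,-6.3724)
T_B = V + ((C−V)·d_B)·d_B = V + 6.9380·d_B = (26.9714,-17.2709)
sweep = 180° − θ = 71.1534°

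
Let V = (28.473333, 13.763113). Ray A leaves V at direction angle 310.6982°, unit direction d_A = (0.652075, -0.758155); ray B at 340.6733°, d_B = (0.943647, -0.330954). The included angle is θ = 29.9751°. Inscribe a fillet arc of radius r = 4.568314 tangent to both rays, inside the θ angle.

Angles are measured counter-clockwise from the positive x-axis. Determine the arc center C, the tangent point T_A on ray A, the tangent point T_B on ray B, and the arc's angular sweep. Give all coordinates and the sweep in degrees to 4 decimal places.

bisector direction at 325.6857° = (0.825958,-0.563731)
center distance |VC| = r/sin(θ/2) = 4.568314/sin(14.9876°) = 17.664936
C = V + |VC|·bis = (43.0638,3.8048)
T_A = V + ((C−V)·d_A)·d_A = V + 17.0640·d_A = (39.6003,0.8260)
T_B = V + ((C−V)·d_B)·d_B = V + 17.0640·d_B = (44.5757,8.1157)
sweep = 180° − θ = 150.0249°

center=(43.0638,3.8048) T_A=(39.6003,0.8260) T_B=(44.5757,8.1157) sweep=150.0249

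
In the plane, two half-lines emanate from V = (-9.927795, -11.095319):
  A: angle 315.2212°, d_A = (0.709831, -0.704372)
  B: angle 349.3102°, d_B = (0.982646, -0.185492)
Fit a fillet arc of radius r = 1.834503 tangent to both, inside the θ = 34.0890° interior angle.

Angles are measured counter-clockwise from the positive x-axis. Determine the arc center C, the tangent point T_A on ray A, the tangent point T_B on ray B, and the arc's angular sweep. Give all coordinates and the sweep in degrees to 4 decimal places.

center=(-4.3882,-14.0079) T_A=(-5.6803,-15.3101) T_B=(-4.0479,-12.2053) sweep=145.9110

bisector direction at 332.2657° = (0.885115,-0.465372)
center distance |VC| = r/sin(θ/2) = 1.834503/sin(17.0445°) = 6.258660
C = V + |VC|·bis = (-4.3882,-14.0079)
T_A = V + ((C−V)·d_A)·d_A = V + 5.9838·d_A = (-5.6803,-15.3101)
T_B = V + ((C−V)·d_B)·d_B = V + 5.9838·d_B = (-4.0479,-12.2053)
sweep = 180° − θ = 145.9110°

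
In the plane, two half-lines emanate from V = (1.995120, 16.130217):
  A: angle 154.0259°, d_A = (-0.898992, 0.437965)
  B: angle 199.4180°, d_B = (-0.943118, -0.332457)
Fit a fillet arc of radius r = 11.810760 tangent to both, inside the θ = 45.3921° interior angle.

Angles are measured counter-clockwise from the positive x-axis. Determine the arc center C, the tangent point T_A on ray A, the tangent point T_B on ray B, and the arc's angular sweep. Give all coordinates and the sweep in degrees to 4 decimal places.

bisector direction at 176.7219° = (-0.998364,0.057182)
center distance |VC| = r/sin(θ/2) = 11.810760/sin(22.6960°) = 30.610318
C = V + |VC|·bis = (-28.5651,17.8806)
T_A = V + ((C−V)·d_A)·d_A = V + 28.2400·d_A = (-23.3924,28.4983)
T_B = V + ((C−V)·d_B)·d_B = V + 28.2400·d_B = (-24.6385,6.7416)
sweep = 180° − θ = 134.6079°

center=(-28.5651,17.8806) T_A=(-23.3924,28.4983) T_B=(-24.6385,6.7416) sweep=134.6079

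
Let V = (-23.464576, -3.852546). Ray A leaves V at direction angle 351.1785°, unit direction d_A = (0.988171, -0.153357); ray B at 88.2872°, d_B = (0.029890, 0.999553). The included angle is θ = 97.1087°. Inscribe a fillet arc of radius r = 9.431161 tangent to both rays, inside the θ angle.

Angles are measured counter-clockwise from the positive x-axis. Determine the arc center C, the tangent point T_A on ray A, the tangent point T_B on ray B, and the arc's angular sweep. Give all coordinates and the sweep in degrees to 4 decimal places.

center=(-13.7887,4.1899) T_A=(-15.2350,-5.1297) T_B=(-23.2157,4.4718) sweep=82.8913

bisector direction at 39.7328° = (0.769033,0.639209)
center distance |VC| = r/sin(θ/2) = 9.431161/sin(48.5543°) = 12.581861
C = V + |VC|·bis = (-13.7887,4.1899)
T_A = V + ((C−V)·d_A)·d_A = V + 8.3281·d_A = (-15.2350,-5.1297)
T_B = V + ((C−V)·d_B)·d_B = V + 8.3281·d_B = (-23.2157,4.4718)
sweep = 180° − θ = 82.8913°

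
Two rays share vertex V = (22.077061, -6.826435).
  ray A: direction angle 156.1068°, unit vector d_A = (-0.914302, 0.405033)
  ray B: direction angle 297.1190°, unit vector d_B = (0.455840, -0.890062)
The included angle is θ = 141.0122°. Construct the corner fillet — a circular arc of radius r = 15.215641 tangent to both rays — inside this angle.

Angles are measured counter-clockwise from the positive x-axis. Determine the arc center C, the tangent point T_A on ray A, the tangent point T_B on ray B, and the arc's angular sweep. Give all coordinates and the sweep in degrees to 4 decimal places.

center=(10.9895,-18.5565) T_A=(17.1523,-4.6448) T_B=(24.5324,-11.6206) sweep=38.9878

bisector direction at 226.6129° = (-0.686924,-0.726729)
center distance |VC| = r/sin(θ/2) = 15.215641/sin(70.5061°) = 16.140885
C = V + |VC|·bis = (10.9895,-18.5565)
T_A = V + ((C−V)·d_A)·d_A = V + 5.3863·d_A = (17.1523,-4.6448)
T_B = V + ((C−V)·d_B)·d_B = V + 5.3863·d_B = (24.5324,-11.6206)
sweep = 180° − θ = 38.9878°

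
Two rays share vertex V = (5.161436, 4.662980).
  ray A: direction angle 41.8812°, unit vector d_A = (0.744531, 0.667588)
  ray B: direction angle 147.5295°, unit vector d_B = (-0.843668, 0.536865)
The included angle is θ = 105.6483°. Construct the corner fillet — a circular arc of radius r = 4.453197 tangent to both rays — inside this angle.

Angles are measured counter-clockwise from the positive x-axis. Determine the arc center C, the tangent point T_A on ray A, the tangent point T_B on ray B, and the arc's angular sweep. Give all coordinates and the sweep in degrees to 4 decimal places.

bisector direction at 94.7054° = (-0.082032,0.996630)
center distance |VC| = r/sin(θ/2) = 4.453197/sin(52.8242°) = 5.588959
C = V + |VC|·bis = (4.7030,10.2331)
T_A = V + ((C−V)·d_A)·d_A = V + 3.3772·d_A = (7.6759,6.9176)
T_B = V + ((C−V)·d_B)·d_B = V + 3.3772·d_B = (2.3122,6.4761)
sweep = 180° − θ = 74.3517°

center=(4.7030,10.2331) T_A=(7.6759,6.9176) T_B=(2.3122,6.4761) sweep=74.3517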